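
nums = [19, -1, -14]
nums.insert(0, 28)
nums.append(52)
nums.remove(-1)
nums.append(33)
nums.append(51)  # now [28, 19, -14, 52, 33, 51]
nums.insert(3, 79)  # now [28, 19, -14, 79, 52, 33, 51]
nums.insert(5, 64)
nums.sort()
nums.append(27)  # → [-14, 19, 28, 33, 51, 52, 64, 79, 27]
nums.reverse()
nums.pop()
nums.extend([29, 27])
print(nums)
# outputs [27, 79, 64, 52, 51, 33, 28, 19, 29, 27]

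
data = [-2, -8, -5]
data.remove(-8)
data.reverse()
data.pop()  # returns -2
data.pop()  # -5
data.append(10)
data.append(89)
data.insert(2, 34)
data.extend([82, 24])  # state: [10, 89, 34, 82, 24]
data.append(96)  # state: [10, 89, 34, 82, 24, 96]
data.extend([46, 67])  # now [10, 89, 34, 82, 24, 96, 46, 67]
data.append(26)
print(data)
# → [10, 89, 34, 82, 24, 96, 46, 67, 26]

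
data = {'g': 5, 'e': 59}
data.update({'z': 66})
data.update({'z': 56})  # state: {'g': 5, 'e': 59, 'z': 56}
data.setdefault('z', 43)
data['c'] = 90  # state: {'g': 5, 'e': 59, 'z': 56, 'c': 90}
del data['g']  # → {'e': 59, 'z': 56, 'c': 90}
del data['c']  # {'e': 59, 'z': 56}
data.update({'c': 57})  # {'e': 59, 'z': 56, 'c': 57}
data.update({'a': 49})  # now {'e': 59, 'z': 56, 'c': 57, 'a': 49}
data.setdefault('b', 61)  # 61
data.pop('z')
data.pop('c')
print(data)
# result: {'e': 59, 'a': 49, 'b': 61}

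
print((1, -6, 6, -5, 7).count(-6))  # 1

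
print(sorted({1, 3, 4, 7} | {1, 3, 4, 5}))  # [1, 3, 4, 5, 7]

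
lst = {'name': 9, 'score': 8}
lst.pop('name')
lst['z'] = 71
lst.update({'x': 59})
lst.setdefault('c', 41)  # 41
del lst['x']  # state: {'score': 8, 'z': 71, 'c': 41}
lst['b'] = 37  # {'score': 8, 'z': 71, 'c': 41, 'b': 37}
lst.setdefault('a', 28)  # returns 28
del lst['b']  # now {'score': 8, 'z': 71, 'c': 41, 'a': 28}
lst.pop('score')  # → 8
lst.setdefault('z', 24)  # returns 71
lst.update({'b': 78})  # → {'z': 71, 'c': 41, 'a': 28, 'b': 78}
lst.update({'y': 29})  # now {'z': 71, 'c': 41, 'a': 28, 'b': 78, 'y': 29}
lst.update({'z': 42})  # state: {'z': 42, 'c': 41, 'a': 28, 'b': 78, 'y': 29}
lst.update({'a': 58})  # {'z': 42, 'c': 41, 'a': 58, 'b': 78, 'y': 29}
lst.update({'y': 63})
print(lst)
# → {'z': 42, 'c': 41, 'a': 58, 'b': 78, 'y': 63}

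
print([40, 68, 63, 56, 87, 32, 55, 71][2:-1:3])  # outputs [63, 32]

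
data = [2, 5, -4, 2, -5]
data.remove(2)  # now [5, -4, 2, -5]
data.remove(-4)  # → [5, 2, -5]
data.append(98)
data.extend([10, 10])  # [5, 2, -5, 98, 10, 10]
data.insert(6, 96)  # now [5, 2, -5, 98, 10, 10, 96]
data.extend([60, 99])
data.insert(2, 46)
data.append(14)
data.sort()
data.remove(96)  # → [-5, 2, 5, 10, 10, 14, 46, 60, 98, 99]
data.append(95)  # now [-5, 2, 5, 10, 10, 14, 46, 60, 98, 99, 95]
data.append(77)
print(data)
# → [-5, 2, 5, 10, 10, 14, 46, 60, 98, 99, 95, 77]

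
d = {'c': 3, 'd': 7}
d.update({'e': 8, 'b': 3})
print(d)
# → {'c': 3, 'd': 7, 'e': 8, 'b': 3}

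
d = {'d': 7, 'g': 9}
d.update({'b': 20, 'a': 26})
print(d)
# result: {'d': 7, 'g': 9, 'b': 20, 'a': 26}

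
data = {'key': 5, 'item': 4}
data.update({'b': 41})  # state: {'key': 5, 'item': 4, 'b': 41}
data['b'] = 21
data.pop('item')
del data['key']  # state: {'b': 21}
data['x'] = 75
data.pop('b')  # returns 21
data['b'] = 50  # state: {'x': 75, 'b': 50}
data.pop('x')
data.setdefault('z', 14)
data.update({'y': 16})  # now {'b': 50, 'z': 14, 'y': 16}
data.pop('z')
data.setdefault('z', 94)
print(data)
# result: {'b': 50, 'y': 16, 'z': 94}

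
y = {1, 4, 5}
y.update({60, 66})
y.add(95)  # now {1, 4, 5, 60, 66, 95}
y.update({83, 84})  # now {1, 4, 5, 60, 66, 83, 84, 95}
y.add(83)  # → {1, 4, 5, 60, 66, 83, 84, 95}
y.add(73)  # {1, 4, 5, 60, 66, 73, 83, 84, 95}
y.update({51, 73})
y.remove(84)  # {1, 4, 5, 51, 60, 66, 73, 83, 95}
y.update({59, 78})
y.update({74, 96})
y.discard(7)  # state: {1, 4, 5, 51, 59, 60, 66, 73, 74, 78, 83, 95, 96}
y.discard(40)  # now {1, 4, 5, 51, 59, 60, 66, 73, 74, 78, 83, 95, 96}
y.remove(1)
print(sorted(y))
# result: [4, 5, 51, 59, 60, 66, 73, 74, 78, 83, 95, 96]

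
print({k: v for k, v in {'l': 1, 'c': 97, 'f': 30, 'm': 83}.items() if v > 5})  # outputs {'c': 97, 'f': 30, 'm': 83}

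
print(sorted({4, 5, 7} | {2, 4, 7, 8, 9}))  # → [2, 4, 5, 7, 8, 9]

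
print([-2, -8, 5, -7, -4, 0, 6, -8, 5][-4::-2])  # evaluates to [0, -7, -8]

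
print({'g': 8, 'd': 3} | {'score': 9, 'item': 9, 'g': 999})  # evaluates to {'g': 999, 'd': 3, 'score': 9, 'item': 9}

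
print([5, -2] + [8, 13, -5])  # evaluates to [5, -2, 8, 13, -5]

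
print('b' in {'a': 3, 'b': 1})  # True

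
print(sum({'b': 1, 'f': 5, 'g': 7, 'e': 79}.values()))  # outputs 92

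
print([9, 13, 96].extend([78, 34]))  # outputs None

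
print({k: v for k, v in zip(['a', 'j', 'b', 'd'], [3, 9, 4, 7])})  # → {'a': 3, 'j': 9, 'b': 4, 'd': 7}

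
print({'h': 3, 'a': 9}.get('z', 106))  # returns 106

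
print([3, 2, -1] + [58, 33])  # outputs [3, 2, -1, 58, 33]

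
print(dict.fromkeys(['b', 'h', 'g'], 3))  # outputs {'b': 3, 'h': 3, 'g': 3}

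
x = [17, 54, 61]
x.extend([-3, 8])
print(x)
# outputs [17, 54, 61, -3, 8]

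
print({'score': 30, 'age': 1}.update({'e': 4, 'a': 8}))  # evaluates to None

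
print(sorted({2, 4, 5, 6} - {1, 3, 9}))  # [2, 4, 5, 6]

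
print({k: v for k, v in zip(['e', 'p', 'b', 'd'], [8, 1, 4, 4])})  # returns {'e': 8, 'p': 1, 'b': 4, 'd': 4}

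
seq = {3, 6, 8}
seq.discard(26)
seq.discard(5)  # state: {3, 6, 8}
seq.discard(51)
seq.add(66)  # {3, 6, 8, 66}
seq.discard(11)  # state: {3, 6, 8, 66}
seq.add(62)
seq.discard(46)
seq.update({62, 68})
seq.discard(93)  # {3, 6, 8, 62, 66, 68}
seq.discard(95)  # {3, 6, 8, 62, 66, 68}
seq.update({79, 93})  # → {3, 6, 8, 62, 66, 68, 79, 93}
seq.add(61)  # {3, 6, 8, 61, 62, 66, 68, 79, 93}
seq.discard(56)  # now {3, 6, 8, 61, 62, 66, 68, 79, 93}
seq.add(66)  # {3, 6, 8, 61, 62, 66, 68, 79, 93}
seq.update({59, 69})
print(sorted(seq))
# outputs [3, 6, 8, 59, 61, 62, 66, 68, 69, 79, 93]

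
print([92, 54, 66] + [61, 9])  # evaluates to [92, 54, 66, 61, 9]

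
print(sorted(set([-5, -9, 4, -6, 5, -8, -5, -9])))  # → [-9, -8, -6, -5, 4, 5]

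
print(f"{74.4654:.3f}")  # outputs 74.465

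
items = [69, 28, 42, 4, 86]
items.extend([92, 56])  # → [69, 28, 42, 4, 86, 92, 56]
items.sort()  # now [4, 28, 42, 56, 69, 86, 92]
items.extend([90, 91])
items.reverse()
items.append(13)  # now [91, 90, 92, 86, 69, 56, 42, 28, 4, 13]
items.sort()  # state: [4, 13, 28, 42, 56, 69, 86, 90, 91, 92]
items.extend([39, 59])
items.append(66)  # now [4, 13, 28, 42, 56, 69, 86, 90, 91, 92, 39, 59, 66]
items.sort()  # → [4, 13, 28, 39, 42, 56, 59, 66, 69, 86, 90, 91, 92]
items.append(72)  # [4, 13, 28, 39, 42, 56, 59, 66, 69, 86, 90, 91, 92, 72]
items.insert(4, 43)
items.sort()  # [4, 13, 28, 39, 42, 43, 56, 59, 66, 69, 72, 86, 90, 91, 92]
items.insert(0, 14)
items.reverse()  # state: [92, 91, 90, 86, 72, 69, 66, 59, 56, 43, 42, 39, 28, 13, 4, 14]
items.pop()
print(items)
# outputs [92, 91, 90, 86, 72, 69, 66, 59, 56, 43, 42, 39, 28, 13, 4]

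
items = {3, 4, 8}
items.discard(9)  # {3, 4, 8}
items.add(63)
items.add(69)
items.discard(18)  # {3, 4, 8, 63, 69}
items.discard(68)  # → {3, 4, 8, 63, 69}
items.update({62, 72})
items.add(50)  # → {3, 4, 8, 50, 62, 63, 69, 72}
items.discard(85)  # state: {3, 4, 8, 50, 62, 63, 69, 72}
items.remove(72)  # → {3, 4, 8, 50, 62, 63, 69}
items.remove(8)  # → {3, 4, 50, 62, 63, 69}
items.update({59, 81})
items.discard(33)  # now {3, 4, 50, 59, 62, 63, 69, 81}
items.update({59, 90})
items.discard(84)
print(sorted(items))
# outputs [3, 4, 50, 59, 62, 63, 69, 81, 90]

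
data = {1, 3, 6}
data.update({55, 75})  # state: {1, 3, 6, 55, 75}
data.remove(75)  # {1, 3, 6, 55}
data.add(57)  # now {1, 3, 6, 55, 57}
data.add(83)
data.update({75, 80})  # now {1, 3, 6, 55, 57, 75, 80, 83}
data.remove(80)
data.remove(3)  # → {1, 6, 55, 57, 75, 83}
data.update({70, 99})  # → {1, 6, 55, 57, 70, 75, 83, 99}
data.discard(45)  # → {1, 6, 55, 57, 70, 75, 83, 99}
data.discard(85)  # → {1, 6, 55, 57, 70, 75, 83, 99}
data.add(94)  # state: {1, 6, 55, 57, 70, 75, 83, 94, 99}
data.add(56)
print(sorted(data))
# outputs [1, 6, 55, 56, 57, 70, 75, 83, 94, 99]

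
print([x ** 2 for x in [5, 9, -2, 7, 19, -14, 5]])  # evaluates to [25, 81, 4, 49, 361, 196, 25]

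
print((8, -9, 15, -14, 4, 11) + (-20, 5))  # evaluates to (8, -9, 15, -14, 4, 11, -20, 5)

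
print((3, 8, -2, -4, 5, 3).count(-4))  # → 1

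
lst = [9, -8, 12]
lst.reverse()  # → [12, -8, 9]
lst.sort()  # [-8, 9, 12]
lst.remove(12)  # [-8, 9]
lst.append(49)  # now [-8, 9, 49]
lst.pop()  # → 49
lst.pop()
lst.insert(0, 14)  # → [14, -8]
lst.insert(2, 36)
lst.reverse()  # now [36, -8, 14]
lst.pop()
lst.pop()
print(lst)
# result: [36]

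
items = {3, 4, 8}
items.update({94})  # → {3, 4, 8, 94}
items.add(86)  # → {3, 4, 8, 86, 94}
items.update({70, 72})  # {3, 4, 8, 70, 72, 86, 94}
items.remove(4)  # {3, 8, 70, 72, 86, 94}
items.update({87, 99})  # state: {3, 8, 70, 72, 86, 87, 94, 99}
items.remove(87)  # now {3, 8, 70, 72, 86, 94, 99}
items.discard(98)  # {3, 8, 70, 72, 86, 94, 99}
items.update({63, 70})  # {3, 8, 63, 70, 72, 86, 94, 99}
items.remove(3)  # {8, 63, 70, 72, 86, 94, 99}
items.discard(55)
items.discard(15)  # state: {8, 63, 70, 72, 86, 94, 99}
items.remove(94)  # {8, 63, 70, 72, 86, 99}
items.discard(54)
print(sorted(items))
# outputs [8, 63, 70, 72, 86, 99]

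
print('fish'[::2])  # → fs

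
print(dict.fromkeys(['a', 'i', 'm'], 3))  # {'a': 3, 'i': 3, 'm': 3}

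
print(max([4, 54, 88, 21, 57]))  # 88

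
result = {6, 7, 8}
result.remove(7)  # {6, 8}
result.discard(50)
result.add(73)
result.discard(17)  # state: {6, 8, 73}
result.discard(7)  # {6, 8, 73}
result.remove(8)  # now {6, 73}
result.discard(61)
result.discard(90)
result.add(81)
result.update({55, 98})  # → {6, 55, 73, 81, 98}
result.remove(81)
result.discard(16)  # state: {6, 55, 73, 98}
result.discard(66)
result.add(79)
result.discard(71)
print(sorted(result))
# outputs [6, 55, 73, 79, 98]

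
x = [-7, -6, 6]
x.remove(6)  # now [-7, -6]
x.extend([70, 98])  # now [-7, -6, 70, 98]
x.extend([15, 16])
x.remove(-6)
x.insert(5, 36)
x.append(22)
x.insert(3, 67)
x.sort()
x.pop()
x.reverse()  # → [70, 67, 36, 22, 16, 15, -7]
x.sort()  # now [-7, 15, 16, 22, 36, 67, 70]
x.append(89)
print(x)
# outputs [-7, 15, 16, 22, 36, 67, 70, 89]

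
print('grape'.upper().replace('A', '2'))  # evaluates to GR2PE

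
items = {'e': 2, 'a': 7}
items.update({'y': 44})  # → {'e': 2, 'a': 7, 'y': 44}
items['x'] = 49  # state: {'e': 2, 'a': 7, 'y': 44, 'x': 49}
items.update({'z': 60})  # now {'e': 2, 'a': 7, 'y': 44, 'x': 49, 'z': 60}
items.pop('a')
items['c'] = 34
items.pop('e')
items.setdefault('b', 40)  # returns 40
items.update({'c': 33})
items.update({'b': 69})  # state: {'y': 44, 'x': 49, 'z': 60, 'c': 33, 'b': 69}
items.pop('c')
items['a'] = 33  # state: {'y': 44, 'x': 49, 'z': 60, 'b': 69, 'a': 33}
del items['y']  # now {'x': 49, 'z': 60, 'b': 69, 'a': 33}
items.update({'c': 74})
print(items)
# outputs {'x': 49, 'z': 60, 'b': 69, 'a': 33, 'c': 74}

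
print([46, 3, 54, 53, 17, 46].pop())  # 46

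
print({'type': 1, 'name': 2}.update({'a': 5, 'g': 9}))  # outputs None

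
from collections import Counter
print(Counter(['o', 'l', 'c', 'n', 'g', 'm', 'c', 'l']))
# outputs Counter({'l': 2, 'c': 2, 'o': 1, 'n': 1, 'g': 1, 'm': 1})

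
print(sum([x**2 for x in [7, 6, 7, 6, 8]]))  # 234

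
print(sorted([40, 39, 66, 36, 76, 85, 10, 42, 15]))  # [10, 15, 36, 39, 40, 42, 66, 76, 85]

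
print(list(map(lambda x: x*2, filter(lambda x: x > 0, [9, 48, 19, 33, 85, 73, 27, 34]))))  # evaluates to [18, 96, 38, 66, 170, 146, 54, 68]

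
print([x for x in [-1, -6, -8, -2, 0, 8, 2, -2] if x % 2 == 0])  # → [-6, -8, -2, 0, 8, 2, -2]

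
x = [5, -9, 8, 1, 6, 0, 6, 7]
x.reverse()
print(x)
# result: [7, 6, 0, 6, 1, 8, -9, 5]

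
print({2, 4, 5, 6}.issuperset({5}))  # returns True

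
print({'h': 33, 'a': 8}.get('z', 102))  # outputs 102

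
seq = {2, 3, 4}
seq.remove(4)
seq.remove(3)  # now {2}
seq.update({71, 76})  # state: {2, 71, 76}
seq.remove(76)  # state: {2, 71}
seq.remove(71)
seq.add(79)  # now {2, 79}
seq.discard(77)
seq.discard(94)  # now {2, 79}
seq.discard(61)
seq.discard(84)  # {2, 79}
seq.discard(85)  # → {2, 79}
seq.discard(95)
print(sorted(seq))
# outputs [2, 79]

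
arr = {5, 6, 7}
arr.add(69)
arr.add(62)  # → {5, 6, 7, 62, 69}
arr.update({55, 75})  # {5, 6, 7, 55, 62, 69, 75}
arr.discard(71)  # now {5, 6, 7, 55, 62, 69, 75}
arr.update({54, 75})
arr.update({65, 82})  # {5, 6, 7, 54, 55, 62, 65, 69, 75, 82}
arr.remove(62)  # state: {5, 6, 7, 54, 55, 65, 69, 75, 82}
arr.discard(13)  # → {5, 6, 7, 54, 55, 65, 69, 75, 82}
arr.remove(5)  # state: {6, 7, 54, 55, 65, 69, 75, 82}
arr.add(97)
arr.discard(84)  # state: {6, 7, 54, 55, 65, 69, 75, 82, 97}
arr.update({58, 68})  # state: {6, 7, 54, 55, 58, 65, 68, 69, 75, 82, 97}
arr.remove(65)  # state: {6, 7, 54, 55, 58, 68, 69, 75, 82, 97}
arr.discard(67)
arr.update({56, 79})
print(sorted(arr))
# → [6, 7, 54, 55, 56, 58, 68, 69, 75, 79, 82, 97]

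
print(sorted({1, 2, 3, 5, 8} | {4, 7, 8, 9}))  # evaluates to [1, 2, 3, 4, 5, 7, 8, 9]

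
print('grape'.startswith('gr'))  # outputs True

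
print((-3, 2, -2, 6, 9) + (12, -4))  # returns (-3, 2, -2, 6, 9, 12, -4)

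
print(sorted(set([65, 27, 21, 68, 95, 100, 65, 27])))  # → [21, 27, 65, 68, 95, 100]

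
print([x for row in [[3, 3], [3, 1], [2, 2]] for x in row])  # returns [3, 3, 3, 1, 2, 2]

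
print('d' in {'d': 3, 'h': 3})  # True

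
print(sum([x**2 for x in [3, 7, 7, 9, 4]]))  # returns 204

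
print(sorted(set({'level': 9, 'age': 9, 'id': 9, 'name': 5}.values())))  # [5, 9]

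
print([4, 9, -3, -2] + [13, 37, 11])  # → [4, 9, -3, -2, 13, 37, 11]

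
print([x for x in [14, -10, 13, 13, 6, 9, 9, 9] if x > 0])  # [14, 13, 13, 6, 9, 9, 9]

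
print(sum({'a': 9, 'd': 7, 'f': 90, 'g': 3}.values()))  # 109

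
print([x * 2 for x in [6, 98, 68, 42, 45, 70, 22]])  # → [12, 196, 136, 84, 90, 140, 44]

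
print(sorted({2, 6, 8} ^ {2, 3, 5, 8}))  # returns [3, 5, 6]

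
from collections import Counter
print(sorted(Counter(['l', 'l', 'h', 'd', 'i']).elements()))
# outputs ['d', 'h', 'i', 'l', 'l']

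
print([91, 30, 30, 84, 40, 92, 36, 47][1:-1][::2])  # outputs [30, 84, 92]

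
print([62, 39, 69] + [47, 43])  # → [62, 39, 69, 47, 43]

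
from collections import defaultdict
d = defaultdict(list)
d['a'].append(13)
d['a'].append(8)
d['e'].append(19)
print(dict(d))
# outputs {'a': [13, 8], 'e': [19]}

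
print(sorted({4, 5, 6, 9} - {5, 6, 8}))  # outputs [4, 9]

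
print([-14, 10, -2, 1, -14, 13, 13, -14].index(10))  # 1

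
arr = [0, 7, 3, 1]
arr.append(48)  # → [0, 7, 3, 1, 48]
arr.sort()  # [0, 1, 3, 7, 48]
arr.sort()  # [0, 1, 3, 7, 48]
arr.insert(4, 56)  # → [0, 1, 3, 7, 56, 48]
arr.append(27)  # [0, 1, 3, 7, 56, 48, 27]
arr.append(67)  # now [0, 1, 3, 7, 56, 48, 27, 67]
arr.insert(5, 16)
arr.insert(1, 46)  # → [0, 46, 1, 3, 7, 56, 16, 48, 27, 67]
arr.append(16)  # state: [0, 46, 1, 3, 7, 56, 16, 48, 27, 67, 16]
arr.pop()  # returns 16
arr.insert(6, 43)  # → [0, 46, 1, 3, 7, 56, 43, 16, 48, 27, 67]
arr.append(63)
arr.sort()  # [0, 1, 3, 7, 16, 27, 43, 46, 48, 56, 63, 67]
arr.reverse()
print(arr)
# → [67, 63, 56, 48, 46, 43, 27, 16, 7, 3, 1, 0]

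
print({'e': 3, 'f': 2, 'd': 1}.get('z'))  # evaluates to None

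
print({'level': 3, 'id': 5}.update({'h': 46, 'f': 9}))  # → None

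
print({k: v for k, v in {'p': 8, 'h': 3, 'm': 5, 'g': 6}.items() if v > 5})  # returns {'p': 8, 'g': 6}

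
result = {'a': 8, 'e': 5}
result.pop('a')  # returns 8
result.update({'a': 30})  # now {'e': 5, 'a': 30}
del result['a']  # {'e': 5}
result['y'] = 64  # {'e': 5, 'y': 64}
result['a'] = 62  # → {'e': 5, 'y': 64, 'a': 62}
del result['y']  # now {'e': 5, 'a': 62}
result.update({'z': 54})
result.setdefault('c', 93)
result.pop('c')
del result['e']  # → {'a': 62, 'z': 54}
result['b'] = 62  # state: {'a': 62, 'z': 54, 'b': 62}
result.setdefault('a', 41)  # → 62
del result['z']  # {'a': 62, 'b': 62}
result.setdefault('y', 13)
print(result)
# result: {'a': 62, 'b': 62, 'y': 13}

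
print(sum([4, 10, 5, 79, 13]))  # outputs 111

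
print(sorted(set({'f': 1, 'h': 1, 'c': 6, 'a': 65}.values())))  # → [1, 6, 65]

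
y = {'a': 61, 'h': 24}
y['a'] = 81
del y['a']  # {'h': 24}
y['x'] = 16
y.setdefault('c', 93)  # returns 93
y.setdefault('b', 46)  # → 46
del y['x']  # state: {'h': 24, 'c': 93, 'b': 46}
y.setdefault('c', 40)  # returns 93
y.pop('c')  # 93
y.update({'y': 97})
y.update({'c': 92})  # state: {'h': 24, 'b': 46, 'y': 97, 'c': 92}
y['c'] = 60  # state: {'h': 24, 'b': 46, 'y': 97, 'c': 60}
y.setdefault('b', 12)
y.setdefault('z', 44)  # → 44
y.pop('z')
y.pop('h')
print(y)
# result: {'b': 46, 'y': 97, 'c': 60}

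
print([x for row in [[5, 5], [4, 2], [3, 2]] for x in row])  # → [5, 5, 4, 2, 3, 2]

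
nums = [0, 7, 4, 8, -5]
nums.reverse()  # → [-5, 8, 4, 7, 0]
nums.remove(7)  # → [-5, 8, 4, 0]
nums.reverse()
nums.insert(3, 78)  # [0, 4, 8, 78, -5]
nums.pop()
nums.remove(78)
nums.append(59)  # [0, 4, 8, 59]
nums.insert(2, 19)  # [0, 4, 19, 8, 59]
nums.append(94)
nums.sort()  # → [0, 4, 8, 19, 59, 94]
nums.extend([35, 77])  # [0, 4, 8, 19, 59, 94, 35, 77]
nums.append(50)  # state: [0, 4, 8, 19, 59, 94, 35, 77, 50]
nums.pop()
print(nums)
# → [0, 4, 8, 19, 59, 94, 35, 77]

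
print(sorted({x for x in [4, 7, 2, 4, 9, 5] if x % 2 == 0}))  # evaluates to [2, 4]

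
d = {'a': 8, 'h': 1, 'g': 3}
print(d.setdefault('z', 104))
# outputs 104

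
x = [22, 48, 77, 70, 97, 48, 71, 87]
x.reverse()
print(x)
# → [87, 71, 48, 97, 70, 77, 48, 22]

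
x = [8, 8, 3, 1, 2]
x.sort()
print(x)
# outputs [1, 2, 3, 8, 8]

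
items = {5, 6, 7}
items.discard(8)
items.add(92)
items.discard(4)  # {5, 6, 7, 92}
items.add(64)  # {5, 6, 7, 64, 92}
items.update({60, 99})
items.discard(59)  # {5, 6, 7, 60, 64, 92, 99}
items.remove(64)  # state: {5, 6, 7, 60, 92, 99}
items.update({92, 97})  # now {5, 6, 7, 60, 92, 97, 99}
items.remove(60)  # {5, 6, 7, 92, 97, 99}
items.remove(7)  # {5, 6, 92, 97, 99}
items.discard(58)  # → {5, 6, 92, 97, 99}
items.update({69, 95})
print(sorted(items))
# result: [5, 6, 69, 92, 95, 97, 99]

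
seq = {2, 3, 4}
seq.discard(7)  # {2, 3, 4}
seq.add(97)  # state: {2, 3, 4, 97}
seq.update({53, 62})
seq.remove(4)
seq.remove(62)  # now {2, 3, 53, 97}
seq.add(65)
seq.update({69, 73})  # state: {2, 3, 53, 65, 69, 73, 97}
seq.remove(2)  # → {3, 53, 65, 69, 73, 97}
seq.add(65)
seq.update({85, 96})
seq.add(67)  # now {3, 53, 65, 67, 69, 73, 85, 96, 97}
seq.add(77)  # {3, 53, 65, 67, 69, 73, 77, 85, 96, 97}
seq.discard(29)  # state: {3, 53, 65, 67, 69, 73, 77, 85, 96, 97}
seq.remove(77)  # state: {3, 53, 65, 67, 69, 73, 85, 96, 97}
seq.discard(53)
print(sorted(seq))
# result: [3, 65, 67, 69, 73, 85, 96, 97]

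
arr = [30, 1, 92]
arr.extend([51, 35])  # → [30, 1, 92, 51, 35]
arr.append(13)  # [30, 1, 92, 51, 35, 13]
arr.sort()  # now [1, 13, 30, 35, 51, 92]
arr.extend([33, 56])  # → [1, 13, 30, 35, 51, 92, 33, 56]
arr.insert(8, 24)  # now [1, 13, 30, 35, 51, 92, 33, 56, 24]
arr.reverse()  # [24, 56, 33, 92, 51, 35, 30, 13, 1]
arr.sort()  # [1, 13, 24, 30, 33, 35, 51, 56, 92]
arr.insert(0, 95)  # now [95, 1, 13, 24, 30, 33, 35, 51, 56, 92]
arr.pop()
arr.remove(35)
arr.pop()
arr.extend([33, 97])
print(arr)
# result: [95, 1, 13, 24, 30, 33, 51, 33, 97]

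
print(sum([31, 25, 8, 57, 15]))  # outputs 136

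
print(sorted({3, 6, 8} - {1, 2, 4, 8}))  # [3, 6]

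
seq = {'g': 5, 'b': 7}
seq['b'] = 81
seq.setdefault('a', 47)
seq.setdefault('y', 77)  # 77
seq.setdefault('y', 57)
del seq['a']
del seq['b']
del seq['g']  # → {'y': 77}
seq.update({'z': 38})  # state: {'y': 77, 'z': 38}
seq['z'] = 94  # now {'y': 77, 'z': 94}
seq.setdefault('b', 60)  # 60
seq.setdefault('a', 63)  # 63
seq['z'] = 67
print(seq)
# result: {'y': 77, 'z': 67, 'b': 60, 'a': 63}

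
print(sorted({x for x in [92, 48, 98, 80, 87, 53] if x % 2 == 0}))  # [48, 80, 92, 98]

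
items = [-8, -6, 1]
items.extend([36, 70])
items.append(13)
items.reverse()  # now [13, 70, 36, 1, -6, -8]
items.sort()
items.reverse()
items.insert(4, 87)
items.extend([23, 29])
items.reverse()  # [29, 23, -8, -6, 87, 1, 13, 36, 70]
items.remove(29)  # [23, -8, -6, 87, 1, 13, 36, 70]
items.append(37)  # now [23, -8, -6, 87, 1, 13, 36, 70, 37]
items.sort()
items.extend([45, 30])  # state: [-8, -6, 1, 13, 23, 36, 37, 70, 87, 45, 30]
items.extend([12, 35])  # [-8, -6, 1, 13, 23, 36, 37, 70, 87, 45, 30, 12, 35]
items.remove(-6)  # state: [-8, 1, 13, 23, 36, 37, 70, 87, 45, 30, 12, 35]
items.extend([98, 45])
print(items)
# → [-8, 1, 13, 23, 36, 37, 70, 87, 45, 30, 12, 35, 98, 45]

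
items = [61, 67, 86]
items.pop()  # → 86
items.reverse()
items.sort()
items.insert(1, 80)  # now [61, 80, 67]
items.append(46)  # [61, 80, 67, 46]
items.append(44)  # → [61, 80, 67, 46, 44]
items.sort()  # [44, 46, 61, 67, 80]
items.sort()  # [44, 46, 61, 67, 80]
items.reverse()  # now [80, 67, 61, 46, 44]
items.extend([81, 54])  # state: [80, 67, 61, 46, 44, 81, 54]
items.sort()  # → [44, 46, 54, 61, 67, 80, 81]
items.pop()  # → 81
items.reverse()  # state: [80, 67, 61, 54, 46, 44]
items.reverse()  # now [44, 46, 54, 61, 67, 80]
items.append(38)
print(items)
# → [44, 46, 54, 61, 67, 80, 38]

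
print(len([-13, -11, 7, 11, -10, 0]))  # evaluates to 6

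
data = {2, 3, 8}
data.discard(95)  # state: {2, 3, 8}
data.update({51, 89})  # {2, 3, 8, 51, 89}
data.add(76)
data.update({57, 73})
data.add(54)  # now {2, 3, 8, 51, 54, 57, 73, 76, 89}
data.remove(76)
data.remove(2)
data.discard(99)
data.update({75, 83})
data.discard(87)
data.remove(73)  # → {3, 8, 51, 54, 57, 75, 83, 89}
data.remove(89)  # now {3, 8, 51, 54, 57, 75, 83}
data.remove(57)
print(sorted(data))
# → [3, 8, 51, 54, 75, 83]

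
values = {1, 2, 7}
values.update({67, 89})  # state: {1, 2, 7, 67, 89}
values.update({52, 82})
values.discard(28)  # {1, 2, 7, 52, 67, 82, 89}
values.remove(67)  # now {1, 2, 7, 52, 82, 89}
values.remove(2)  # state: {1, 7, 52, 82, 89}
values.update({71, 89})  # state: {1, 7, 52, 71, 82, 89}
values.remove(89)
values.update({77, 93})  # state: {1, 7, 52, 71, 77, 82, 93}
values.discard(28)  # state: {1, 7, 52, 71, 77, 82, 93}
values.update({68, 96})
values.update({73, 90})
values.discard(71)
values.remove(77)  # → {1, 7, 52, 68, 73, 82, 90, 93, 96}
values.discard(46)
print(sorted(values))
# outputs [1, 7, 52, 68, 73, 82, 90, 93, 96]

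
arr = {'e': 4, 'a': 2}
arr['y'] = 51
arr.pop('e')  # 4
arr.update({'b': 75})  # {'a': 2, 'y': 51, 'b': 75}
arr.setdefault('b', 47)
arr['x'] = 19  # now {'a': 2, 'y': 51, 'b': 75, 'x': 19}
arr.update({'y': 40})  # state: {'a': 2, 'y': 40, 'b': 75, 'x': 19}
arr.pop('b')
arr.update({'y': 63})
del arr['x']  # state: {'a': 2, 'y': 63}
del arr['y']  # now {'a': 2}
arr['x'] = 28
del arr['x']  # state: {'a': 2}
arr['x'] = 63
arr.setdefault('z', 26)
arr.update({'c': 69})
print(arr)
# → {'a': 2, 'x': 63, 'z': 26, 'c': 69}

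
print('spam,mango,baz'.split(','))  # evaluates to ['spam', 'mango', 'baz']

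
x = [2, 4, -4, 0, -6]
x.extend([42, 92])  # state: [2, 4, -4, 0, -6, 42, 92]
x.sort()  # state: [-6, -4, 0, 2, 4, 42, 92]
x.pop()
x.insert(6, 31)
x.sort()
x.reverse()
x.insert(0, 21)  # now [21, 42, 31, 4, 2, 0, -4, -6]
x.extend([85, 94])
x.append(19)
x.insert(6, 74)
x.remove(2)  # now [21, 42, 31, 4, 0, 74, -4, -6, 85, 94, 19]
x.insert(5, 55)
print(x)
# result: [21, 42, 31, 4, 0, 55, 74, -4, -6, 85, 94, 19]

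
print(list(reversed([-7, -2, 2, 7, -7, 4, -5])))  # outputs [-5, 4, -7, 7, 2, -2, -7]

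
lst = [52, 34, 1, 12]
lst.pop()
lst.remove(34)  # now [52, 1]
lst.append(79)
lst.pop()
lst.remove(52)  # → [1]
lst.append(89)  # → [1, 89]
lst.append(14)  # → [1, 89, 14]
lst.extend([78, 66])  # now [1, 89, 14, 78, 66]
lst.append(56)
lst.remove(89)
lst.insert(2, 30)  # [1, 14, 30, 78, 66, 56]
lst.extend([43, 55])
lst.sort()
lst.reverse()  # [78, 66, 56, 55, 43, 30, 14, 1]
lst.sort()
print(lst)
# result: [1, 14, 30, 43, 55, 56, 66, 78]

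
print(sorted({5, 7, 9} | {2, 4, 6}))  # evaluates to [2, 4, 5, 6, 7, 9]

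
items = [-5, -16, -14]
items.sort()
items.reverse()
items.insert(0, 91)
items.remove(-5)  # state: [91, -14, -16]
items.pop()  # -16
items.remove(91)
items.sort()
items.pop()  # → -14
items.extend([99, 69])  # [99, 69]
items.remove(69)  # [99]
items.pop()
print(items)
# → []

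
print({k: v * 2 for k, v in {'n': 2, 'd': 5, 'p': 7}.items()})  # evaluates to {'n': 4, 'd': 10, 'p': 14}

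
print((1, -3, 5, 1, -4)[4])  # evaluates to -4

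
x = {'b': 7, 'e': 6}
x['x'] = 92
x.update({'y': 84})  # {'b': 7, 'e': 6, 'x': 92, 'y': 84}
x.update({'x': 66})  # {'b': 7, 'e': 6, 'x': 66, 'y': 84}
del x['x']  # {'b': 7, 'e': 6, 'y': 84}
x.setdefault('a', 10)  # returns 10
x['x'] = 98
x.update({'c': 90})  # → {'b': 7, 'e': 6, 'y': 84, 'a': 10, 'x': 98, 'c': 90}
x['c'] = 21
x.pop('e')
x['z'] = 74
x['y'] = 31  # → {'b': 7, 'y': 31, 'a': 10, 'x': 98, 'c': 21, 'z': 74}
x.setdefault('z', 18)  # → 74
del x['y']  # {'b': 7, 'a': 10, 'x': 98, 'c': 21, 'z': 74}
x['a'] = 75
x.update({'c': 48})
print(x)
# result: {'b': 7, 'a': 75, 'x': 98, 'c': 48, 'z': 74}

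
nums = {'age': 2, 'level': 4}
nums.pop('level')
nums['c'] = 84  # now {'age': 2, 'c': 84}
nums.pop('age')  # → 2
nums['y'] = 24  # {'c': 84, 'y': 24}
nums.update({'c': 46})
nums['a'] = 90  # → {'c': 46, 'y': 24, 'a': 90}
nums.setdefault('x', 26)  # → 26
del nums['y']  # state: {'c': 46, 'a': 90, 'x': 26}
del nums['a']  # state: {'c': 46, 'x': 26}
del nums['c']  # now {'x': 26}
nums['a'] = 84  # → {'x': 26, 'a': 84}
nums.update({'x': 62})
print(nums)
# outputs {'x': 62, 'a': 84}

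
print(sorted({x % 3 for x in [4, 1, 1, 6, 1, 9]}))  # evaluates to [0, 1]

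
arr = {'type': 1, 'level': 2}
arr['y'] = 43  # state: {'type': 1, 'level': 2, 'y': 43}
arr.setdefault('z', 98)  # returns 98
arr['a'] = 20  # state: {'type': 1, 'level': 2, 'y': 43, 'z': 98, 'a': 20}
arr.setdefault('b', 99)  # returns 99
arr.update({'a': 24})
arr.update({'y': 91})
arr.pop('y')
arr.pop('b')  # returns 99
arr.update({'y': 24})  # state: {'type': 1, 'level': 2, 'z': 98, 'a': 24, 'y': 24}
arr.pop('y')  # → 24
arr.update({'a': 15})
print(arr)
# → {'type': 1, 'level': 2, 'z': 98, 'a': 15}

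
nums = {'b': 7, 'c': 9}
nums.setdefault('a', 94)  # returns 94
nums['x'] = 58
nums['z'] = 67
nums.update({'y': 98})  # {'b': 7, 'c': 9, 'a': 94, 'x': 58, 'z': 67, 'y': 98}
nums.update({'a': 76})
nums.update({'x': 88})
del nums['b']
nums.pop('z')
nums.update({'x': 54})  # {'c': 9, 'a': 76, 'x': 54, 'y': 98}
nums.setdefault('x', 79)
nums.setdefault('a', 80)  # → 76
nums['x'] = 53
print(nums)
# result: {'c': 9, 'a': 76, 'x': 53, 'y': 98}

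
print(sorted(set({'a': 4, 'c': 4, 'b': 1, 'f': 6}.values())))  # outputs [1, 4, 6]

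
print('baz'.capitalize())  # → Baz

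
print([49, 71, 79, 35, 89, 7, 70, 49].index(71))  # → 1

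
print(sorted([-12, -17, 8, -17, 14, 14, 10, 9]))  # [-17, -17, -12, 8, 9, 10, 14, 14]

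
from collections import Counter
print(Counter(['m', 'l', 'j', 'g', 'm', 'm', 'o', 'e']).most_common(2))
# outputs [('m', 3), ('l', 1)]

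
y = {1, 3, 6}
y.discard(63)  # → {1, 3, 6}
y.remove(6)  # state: {1, 3}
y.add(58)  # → {1, 3, 58}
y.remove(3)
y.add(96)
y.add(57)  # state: {1, 57, 58, 96}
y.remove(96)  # {1, 57, 58}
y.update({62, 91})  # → {1, 57, 58, 62, 91}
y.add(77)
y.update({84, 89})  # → {1, 57, 58, 62, 77, 84, 89, 91}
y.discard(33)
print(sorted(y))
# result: [1, 57, 58, 62, 77, 84, 89, 91]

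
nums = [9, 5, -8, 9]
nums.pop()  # 9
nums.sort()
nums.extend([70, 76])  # [-8, 5, 9, 70, 76]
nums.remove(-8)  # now [5, 9, 70, 76]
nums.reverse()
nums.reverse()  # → [5, 9, 70, 76]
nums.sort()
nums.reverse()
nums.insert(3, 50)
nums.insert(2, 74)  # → [76, 70, 74, 9, 50, 5]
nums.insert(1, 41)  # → [76, 41, 70, 74, 9, 50, 5]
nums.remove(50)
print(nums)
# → [76, 41, 70, 74, 9, 5]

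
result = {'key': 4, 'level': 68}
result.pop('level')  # 68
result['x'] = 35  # {'key': 4, 'x': 35}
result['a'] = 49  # {'key': 4, 'x': 35, 'a': 49}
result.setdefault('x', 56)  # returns 35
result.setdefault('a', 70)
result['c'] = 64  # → {'key': 4, 'x': 35, 'a': 49, 'c': 64}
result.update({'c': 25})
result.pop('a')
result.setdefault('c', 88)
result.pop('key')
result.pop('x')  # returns 35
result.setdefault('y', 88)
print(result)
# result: {'c': 25, 'y': 88}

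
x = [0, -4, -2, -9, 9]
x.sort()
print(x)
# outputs [-9, -4, -2, 0, 9]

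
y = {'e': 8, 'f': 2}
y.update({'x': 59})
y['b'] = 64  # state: {'e': 8, 'f': 2, 'x': 59, 'b': 64}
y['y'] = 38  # {'e': 8, 'f': 2, 'x': 59, 'b': 64, 'y': 38}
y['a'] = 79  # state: {'e': 8, 'f': 2, 'x': 59, 'b': 64, 'y': 38, 'a': 79}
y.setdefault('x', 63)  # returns 59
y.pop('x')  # 59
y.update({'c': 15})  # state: {'e': 8, 'f': 2, 'b': 64, 'y': 38, 'a': 79, 'c': 15}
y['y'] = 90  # {'e': 8, 'f': 2, 'b': 64, 'y': 90, 'a': 79, 'c': 15}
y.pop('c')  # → 15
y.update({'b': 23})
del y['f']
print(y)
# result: {'e': 8, 'b': 23, 'y': 90, 'a': 79}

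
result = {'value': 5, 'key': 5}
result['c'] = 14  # {'value': 5, 'key': 5, 'c': 14}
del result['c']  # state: {'value': 5, 'key': 5}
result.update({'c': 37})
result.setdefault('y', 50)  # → 50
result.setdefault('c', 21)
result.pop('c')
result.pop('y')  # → 50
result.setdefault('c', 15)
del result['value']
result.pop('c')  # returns 15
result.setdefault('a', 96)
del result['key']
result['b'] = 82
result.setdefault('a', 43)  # 96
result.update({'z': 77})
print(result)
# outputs {'a': 96, 'b': 82, 'z': 77}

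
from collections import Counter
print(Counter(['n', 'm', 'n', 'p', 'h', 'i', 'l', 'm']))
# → Counter({'n': 2, 'm': 2, 'p': 1, 'h': 1, 'i': 1, 'l': 1})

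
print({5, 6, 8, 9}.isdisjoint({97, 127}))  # True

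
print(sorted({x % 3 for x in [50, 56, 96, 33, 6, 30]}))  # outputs [0, 2]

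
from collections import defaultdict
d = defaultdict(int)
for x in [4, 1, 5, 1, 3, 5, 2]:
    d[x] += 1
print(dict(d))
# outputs {4: 1, 1: 2, 5: 2, 3: 1, 2: 1}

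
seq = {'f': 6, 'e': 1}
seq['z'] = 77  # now {'f': 6, 'e': 1, 'z': 77}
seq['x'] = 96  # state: {'f': 6, 'e': 1, 'z': 77, 'x': 96}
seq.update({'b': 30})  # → {'f': 6, 'e': 1, 'z': 77, 'x': 96, 'b': 30}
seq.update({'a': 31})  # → {'f': 6, 'e': 1, 'z': 77, 'x': 96, 'b': 30, 'a': 31}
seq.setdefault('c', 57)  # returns 57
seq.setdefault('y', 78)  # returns 78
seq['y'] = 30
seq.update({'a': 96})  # {'f': 6, 'e': 1, 'z': 77, 'x': 96, 'b': 30, 'a': 96, 'c': 57, 'y': 30}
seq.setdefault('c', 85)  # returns 57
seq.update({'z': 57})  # {'f': 6, 'e': 1, 'z': 57, 'x': 96, 'b': 30, 'a': 96, 'c': 57, 'y': 30}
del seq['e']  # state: {'f': 6, 'z': 57, 'x': 96, 'b': 30, 'a': 96, 'c': 57, 'y': 30}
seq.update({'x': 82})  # {'f': 6, 'z': 57, 'x': 82, 'b': 30, 'a': 96, 'c': 57, 'y': 30}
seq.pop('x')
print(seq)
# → {'f': 6, 'z': 57, 'b': 30, 'a': 96, 'c': 57, 'y': 30}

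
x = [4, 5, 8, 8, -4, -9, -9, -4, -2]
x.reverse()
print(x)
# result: [-2, -4, -9, -9, -4, 8, 8, 5, 4]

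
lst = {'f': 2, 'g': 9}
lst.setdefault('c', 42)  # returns 42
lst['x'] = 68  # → {'f': 2, 'g': 9, 'c': 42, 'x': 68}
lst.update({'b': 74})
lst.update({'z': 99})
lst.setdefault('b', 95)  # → 74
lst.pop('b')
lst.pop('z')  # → 99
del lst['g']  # {'f': 2, 'c': 42, 'x': 68}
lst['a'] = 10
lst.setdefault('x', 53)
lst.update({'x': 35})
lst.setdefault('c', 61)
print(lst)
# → {'f': 2, 'c': 42, 'x': 35, 'a': 10}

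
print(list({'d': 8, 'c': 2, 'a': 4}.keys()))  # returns ['d', 'c', 'a']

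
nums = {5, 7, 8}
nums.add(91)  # {5, 7, 8, 91}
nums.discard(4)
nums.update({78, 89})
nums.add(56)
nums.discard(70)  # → {5, 7, 8, 56, 78, 89, 91}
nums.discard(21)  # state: {5, 7, 8, 56, 78, 89, 91}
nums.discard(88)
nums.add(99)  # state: {5, 7, 8, 56, 78, 89, 91, 99}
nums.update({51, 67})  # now {5, 7, 8, 51, 56, 67, 78, 89, 91, 99}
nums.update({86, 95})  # {5, 7, 8, 51, 56, 67, 78, 86, 89, 91, 95, 99}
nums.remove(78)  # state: {5, 7, 8, 51, 56, 67, 86, 89, 91, 95, 99}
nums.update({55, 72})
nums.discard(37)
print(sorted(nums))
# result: [5, 7, 8, 51, 55, 56, 67, 72, 86, 89, 91, 95, 99]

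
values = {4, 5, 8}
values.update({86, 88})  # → {4, 5, 8, 86, 88}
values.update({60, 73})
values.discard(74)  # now {4, 5, 8, 60, 73, 86, 88}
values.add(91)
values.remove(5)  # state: {4, 8, 60, 73, 86, 88, 91}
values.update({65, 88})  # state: {4, 8, 60, 65, 73, 86, 88, 91}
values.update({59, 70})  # {4, 8, 59, 60, 65, 70, 73, 86, 88, 91}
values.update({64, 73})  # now {4, 8, 59, 60, 64, 65, 70, 73, 86, 88, 91}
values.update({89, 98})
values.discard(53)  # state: {4, 8, 59, 60, 64, 65, 70, 73, 86, 88, 89, 91, 98}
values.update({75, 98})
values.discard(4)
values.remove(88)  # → {8, 59, 60, 64, 65, 70, 73, 75, 86, 89, 91, 98}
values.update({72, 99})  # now {8, 59, 60, 64, 65, 70, 72, 73, 75, 86, 89, 91, 98, 99}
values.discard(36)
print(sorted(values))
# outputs [8, 59, 60, 64, 65, 70, 72, 73, 75, 86, 89, 91, 98, 99]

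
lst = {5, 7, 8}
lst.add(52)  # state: {5, 7, 8, 52}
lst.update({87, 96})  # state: {5, 7, 8, 52, 87, 96}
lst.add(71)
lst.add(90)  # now {5, 7, 8, 52, 71, 87, 90, 96}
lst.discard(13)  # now {5, 7, 8, 52, 71, 87, 90, 96}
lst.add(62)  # {5, 7, 8, 52, 62, 71, 87, 90, 96}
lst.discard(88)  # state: {5, 7, 8, 52, 62, 71, 87, 90, 96}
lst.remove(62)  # {5, 7, 8, 52, 71, 87, 90, 96}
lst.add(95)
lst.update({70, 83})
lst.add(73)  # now {5, 7, 8, 52, 70, 71, 73, 83, 87, 90, 95, 96}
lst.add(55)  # {5, 7, 8, 52, 55, 70, 71, 73, 83, 87, 90, 95, 96}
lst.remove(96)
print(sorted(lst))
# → [5, 7, 8, 52, 55, 70, 71, 73, 83, 87, 90, 95]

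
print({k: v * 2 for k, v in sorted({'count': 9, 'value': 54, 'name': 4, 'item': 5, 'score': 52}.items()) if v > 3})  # {'count': 18, 'item': 10, 'name': 8, 'score': 104, 'value': 108}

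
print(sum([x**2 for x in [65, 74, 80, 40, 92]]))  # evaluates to 26165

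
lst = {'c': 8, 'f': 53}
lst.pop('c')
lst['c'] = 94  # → {'f': 53, 'c': 94}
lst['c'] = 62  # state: {'f': 53, 'c': 62}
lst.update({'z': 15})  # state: {'f': 53, 'c': 62, 'z': 15}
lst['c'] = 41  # {'f': 53, 'c': 41, 'z': 15}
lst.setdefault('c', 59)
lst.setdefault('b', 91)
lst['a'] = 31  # {'f': 53, 'c': 41, 'z': 15, 'b': 91, 'a': 31}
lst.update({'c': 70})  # {'f': 53, 'c': 70, 'z': 15, 'b': 91, 'a': 31}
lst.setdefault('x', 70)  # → 70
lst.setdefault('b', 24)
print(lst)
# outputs {'f': 53, 'c': 70, 'z': 15, 'b': 91, 'a': 31, 'x': 70}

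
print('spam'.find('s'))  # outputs 0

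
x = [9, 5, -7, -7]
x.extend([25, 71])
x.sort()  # [-7, -7, 5, 9, 25, 71]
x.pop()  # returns 71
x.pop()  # 25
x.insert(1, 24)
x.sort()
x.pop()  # 24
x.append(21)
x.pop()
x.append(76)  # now [-7, -7, 5, 9, 76]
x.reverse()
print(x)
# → [76, 9, 5, -7, -7]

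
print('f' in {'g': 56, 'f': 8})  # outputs True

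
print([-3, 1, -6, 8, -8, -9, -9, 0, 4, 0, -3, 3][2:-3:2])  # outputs [-6, -8, -9, 4]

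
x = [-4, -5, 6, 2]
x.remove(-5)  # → [-4, 6, 2]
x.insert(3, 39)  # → [-4, 6, 2, 39]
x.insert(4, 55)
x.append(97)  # [-4, 6, 2, 39, 55, 97]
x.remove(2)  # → [-4, 6, 39, 55, 97]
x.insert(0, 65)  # [65, -4, 6, 39, 55, 97]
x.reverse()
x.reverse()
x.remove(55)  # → [65, -4, 6, 39, 97]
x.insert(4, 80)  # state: [65, -4, 6, 39, 80, 97]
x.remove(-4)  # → [65, 6, 39, 80, 97]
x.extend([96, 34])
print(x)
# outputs [65, 6, 39, 80, 97, 96, 34]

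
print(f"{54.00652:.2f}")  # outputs 54.01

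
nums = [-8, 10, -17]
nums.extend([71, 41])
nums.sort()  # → [-17, -8, 10, 41, 71]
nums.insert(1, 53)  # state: [-17, 53, -8, 10, 41, 71]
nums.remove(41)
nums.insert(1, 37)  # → [-17, 37, 53, -8, 10, 71]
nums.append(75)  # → [-17, 37, 53, -8, 10, 71, 75]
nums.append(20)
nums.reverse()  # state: [20, 75, 71, 10, -8, 53, 37, -17]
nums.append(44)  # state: [20, 75, 71, 10, -8, 53, 37, -17, 44]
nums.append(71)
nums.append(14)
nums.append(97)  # [20, 75, 71, 10, -8, 53, 37, -17, 44, 71, 14, 97]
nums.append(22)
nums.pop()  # 22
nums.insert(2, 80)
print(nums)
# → [20, 75, 80, 71, 10, -8, 53, 37, -17, 44, 71, 14, 97]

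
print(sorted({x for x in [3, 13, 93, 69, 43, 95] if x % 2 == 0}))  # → []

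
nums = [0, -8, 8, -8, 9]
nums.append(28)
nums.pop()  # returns 28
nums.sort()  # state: [-8, -8, 0, 8, 9]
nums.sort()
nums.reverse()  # [9, 8, 0, -8, -8]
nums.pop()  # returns -8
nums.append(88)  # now [9, 8, 0, -8, 88]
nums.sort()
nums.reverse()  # [88, 9, 8, 0, -8]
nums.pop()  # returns -8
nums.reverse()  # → [0, 8, 9, 88]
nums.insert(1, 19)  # [0, 19, 8, 9, 88]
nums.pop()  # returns 88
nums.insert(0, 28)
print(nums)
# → [28, 0, 19, 8, 9]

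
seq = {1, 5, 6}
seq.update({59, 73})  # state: {1, 5, 6, 59, 73}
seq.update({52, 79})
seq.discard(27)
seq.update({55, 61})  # {1, 5, 6, 52, 55, 59, 61, 73, 79}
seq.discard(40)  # {1, 5, 6, 52, 55, 59, 61, 73, 79}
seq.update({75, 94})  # {1, 5, 6, 52, 55, 59, 61, 73, 75, 79, 94}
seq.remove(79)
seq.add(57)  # {1, 5, 6, 52, 55, 57, 59, 61, 73, 75, 94}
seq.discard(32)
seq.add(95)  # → {1, 5, 6, 52, 55, 57, 59, 61, 73, 75, 94, 95}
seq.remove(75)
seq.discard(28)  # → {1, 5, 6, 52, 55, 57, 59, 61, 73, 94, 95}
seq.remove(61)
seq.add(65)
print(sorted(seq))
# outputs [1, 5, 6, 52, 55, 57, 59, 65, 73, 94, 95]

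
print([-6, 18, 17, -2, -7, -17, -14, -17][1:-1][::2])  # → [18, -2, -17]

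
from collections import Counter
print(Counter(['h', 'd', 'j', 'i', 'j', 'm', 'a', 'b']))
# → Counter({'j': 2, 'h': 1, 'd': 1, 'i': 1, 'm': 1, 'a': 1, 'b': 1})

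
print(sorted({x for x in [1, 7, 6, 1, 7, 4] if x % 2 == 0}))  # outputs [4, 6]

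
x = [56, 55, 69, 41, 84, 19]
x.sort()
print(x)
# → [19, 41, 55, 56, 69, 84]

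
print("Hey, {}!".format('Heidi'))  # Hey, Heidi!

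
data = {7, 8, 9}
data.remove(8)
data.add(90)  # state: {7, 9, 90}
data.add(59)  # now {7, 9, 59, 90}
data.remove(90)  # {7, 9, 59}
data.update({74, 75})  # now {7, 9, 59, 74, 75}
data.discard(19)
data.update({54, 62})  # {7, 9, 54, 59, 62, 74, 75}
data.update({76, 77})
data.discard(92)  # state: {7, 9, 54, 59, 62, 74, 75, 76, 77}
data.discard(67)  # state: {7, 9, 54, 59, 62, 74, 75, 76, 77}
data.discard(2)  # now {7, 9, 54, 59, 62, 74, 75, 76, 77}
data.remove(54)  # {7, 9, 59, 62, 74, 75, 76, 77}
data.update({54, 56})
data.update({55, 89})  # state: {7, 9, 54, 55, 56, 59, 62, 74, 75, 76, 77, 89}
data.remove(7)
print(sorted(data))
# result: [9, 54, 55, 56, 59, 62, 74, 75, 76, 77, 89]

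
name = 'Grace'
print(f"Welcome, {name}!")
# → Welcome, Grace!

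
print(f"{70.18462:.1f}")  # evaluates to 70.2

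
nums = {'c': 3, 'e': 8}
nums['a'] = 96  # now {'c': 3, 'e': 8, 'a': 96}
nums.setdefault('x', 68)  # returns 68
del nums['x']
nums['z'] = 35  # {'c': 3, 'e': 8, 'a': 96, 'z': 35}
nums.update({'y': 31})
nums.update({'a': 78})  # {'c': 3, 'e': 8, 'a': 78, 'z': 35, 'y': 31}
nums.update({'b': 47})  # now {'c': 3, 'e': 8, 'a': 78, 'z': 35, 'y': 31, 'b': 47}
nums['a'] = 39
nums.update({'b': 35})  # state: {'c': 3, 'e': 8, 'a': 39, 'z': 35, 'y': 31, 'b': 35}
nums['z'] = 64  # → {'c': 3, 'e': 8, 'a': 39, 'z': 64, 'y': 31, 'b': 35}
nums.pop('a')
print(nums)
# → {'c': 3, 'e': 8, 'z': 64, 'y': 31, 'b': 35}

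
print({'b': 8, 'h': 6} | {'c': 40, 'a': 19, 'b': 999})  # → {'b': 999, 'h': 6, 'c': 40, 'a': 19}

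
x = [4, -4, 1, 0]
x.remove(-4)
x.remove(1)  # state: [4, 0]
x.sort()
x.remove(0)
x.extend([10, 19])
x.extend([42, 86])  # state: [4, 10, 19, 42, 86]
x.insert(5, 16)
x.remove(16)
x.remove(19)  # [4, 10, 42, 86]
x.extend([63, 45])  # [4, 10, 42, 86, 63, 45]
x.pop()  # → 45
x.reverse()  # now [63, 86, 42, 10, 4]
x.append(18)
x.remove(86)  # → [63, 42, 10, 4, 18]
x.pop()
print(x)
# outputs [63, 42, 10, 4]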